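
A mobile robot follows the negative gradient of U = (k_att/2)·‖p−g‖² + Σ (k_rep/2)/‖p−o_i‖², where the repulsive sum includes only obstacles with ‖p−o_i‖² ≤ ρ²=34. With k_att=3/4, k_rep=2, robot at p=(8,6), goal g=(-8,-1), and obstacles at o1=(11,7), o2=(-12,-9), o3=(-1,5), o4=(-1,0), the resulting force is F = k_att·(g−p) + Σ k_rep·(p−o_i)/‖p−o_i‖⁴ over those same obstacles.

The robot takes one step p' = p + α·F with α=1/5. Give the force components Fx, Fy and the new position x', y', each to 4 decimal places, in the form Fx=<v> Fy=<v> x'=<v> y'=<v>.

Fx=-12.0600 Fy=-5.2700 x'=5.5880 y'=4.9460

F_att = 3/4·(g−p) = 3/4·(-16,-7) = (-12.0000,-5.2500)
o1: d²=10 ≤ ρ²=34; F_rep = 2·(-3,-1)/10² = (-0.0600,-0.0200)
o2: d²=625 > ρ²=34 → inactive
o3: d²=82 > ρ²=34 → inactive
o4: d²=117 > ρ²=34 → inactive
F = F_att + ΣF_rep = (-12.0600,-5.2700)
p' = p + 1/5·F = (5.5880,4.9460)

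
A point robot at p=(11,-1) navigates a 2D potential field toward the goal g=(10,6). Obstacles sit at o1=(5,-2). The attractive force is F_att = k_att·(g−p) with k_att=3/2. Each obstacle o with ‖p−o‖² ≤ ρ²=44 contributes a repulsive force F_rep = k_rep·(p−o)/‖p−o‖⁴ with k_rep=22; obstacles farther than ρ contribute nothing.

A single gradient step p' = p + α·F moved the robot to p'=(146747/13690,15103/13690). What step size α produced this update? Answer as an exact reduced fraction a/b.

F_att = 3/2·(g−p) = 3/2·(-1,7) = (-1.5000,10.5000)
o1: d²=37 ≤ ρ²=44; F_rep = 22·(6,1)/37² = (0.0964,0.0161)
F = F_att + ΣF_rep = (-1.4036,10.5161)
Δp = p'−p = (-0.2807,2.1032); α = Δx/Fx = (-3843/13690) / (-3843/2738) = 1/5
check: Δy/Fy = (28793/13690) / (28793/2738) = 1/5 ✓

α = 1/5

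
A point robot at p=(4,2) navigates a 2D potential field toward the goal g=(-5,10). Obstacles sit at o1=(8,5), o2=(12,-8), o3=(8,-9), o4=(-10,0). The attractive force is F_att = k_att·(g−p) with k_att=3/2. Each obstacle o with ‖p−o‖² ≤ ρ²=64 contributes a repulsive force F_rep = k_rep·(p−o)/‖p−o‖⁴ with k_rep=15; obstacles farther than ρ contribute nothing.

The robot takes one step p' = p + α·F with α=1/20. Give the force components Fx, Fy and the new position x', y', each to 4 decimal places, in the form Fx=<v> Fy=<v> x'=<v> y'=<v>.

F_att = 3/2·(g−p) = 3/2·(-9,8) = (-13.5000,12.0000)
o1: d²=25 ≤ ρ²=64; F_rep = 15·(-4,-3)/25² = (-0.0960,-0.0720)
o2: d²=164 > ρ²=64 → inactive
o3: d²=137 > ρ²=64 → inactive
o4: d²=200 > ρ²=64 → inactive
F = F_att + ΣF_rep = (-13.5960,11.9280)
p' = p + 1/20·F = (3.3202,2.5964)

Fx=-13.5960 Fy=11.9280 x'=3.3202 y'=2.5964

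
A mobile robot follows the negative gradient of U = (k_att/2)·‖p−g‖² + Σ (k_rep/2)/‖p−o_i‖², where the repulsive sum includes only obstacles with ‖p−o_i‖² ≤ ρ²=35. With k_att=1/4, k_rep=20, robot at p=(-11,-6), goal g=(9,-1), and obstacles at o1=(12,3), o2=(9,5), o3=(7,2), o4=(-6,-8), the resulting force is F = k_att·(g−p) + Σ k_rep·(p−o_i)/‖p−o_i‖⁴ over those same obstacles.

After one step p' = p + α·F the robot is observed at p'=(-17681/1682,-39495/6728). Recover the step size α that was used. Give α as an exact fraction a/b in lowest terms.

F_att = 1/4·(g−p) = 1/4·(20,5) = (5.0000,1.2500)
o1: d²=610 > ρ²=35 → inactive
o2: d²=521 > ρ²=35 → inactive
o3: d²=388 > ρ²=35 → inactive
o4: d²=29 ≤ ρ²=35; F_rep = 20·(-5,2)/29² = (-0.1189,0.0476)
F = F_att + ΣF_rep = (4.8811,1.2976)
Δp = p'−p = (0.4881,0.1298); α = Δx/Fx = (821/1682) / (4105/841) = 1/10
check: Δy/Fy = (873/6728) / (4365/3364) = 1/10 ✓

α = 1/10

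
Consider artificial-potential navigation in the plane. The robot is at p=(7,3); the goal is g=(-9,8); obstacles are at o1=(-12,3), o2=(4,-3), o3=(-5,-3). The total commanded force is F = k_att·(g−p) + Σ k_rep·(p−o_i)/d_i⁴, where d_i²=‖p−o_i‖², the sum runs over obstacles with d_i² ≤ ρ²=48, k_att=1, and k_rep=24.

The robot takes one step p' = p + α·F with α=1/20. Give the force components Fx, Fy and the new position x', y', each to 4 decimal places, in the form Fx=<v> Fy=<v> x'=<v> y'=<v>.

Fx=-15.9644 Fy=5.0711 x'=6.2018 y'=3.2536

F_att = 1·(g−p) = 1·(-16,5) = (-16.0000,5.0000)
o1: d²=361 > ρ²=48 → inactive
o2: d²=45 ≤ ρ²=48; F_rep = 24·(3,6)/45² = (0.0356,0.0711)
o3: d²=180 > ρ²=48 → inactive
F = F_att + ΣF_rep = (-15.9644,5.0711)
p' = p + 1/20·F = (6.2018,3.2536)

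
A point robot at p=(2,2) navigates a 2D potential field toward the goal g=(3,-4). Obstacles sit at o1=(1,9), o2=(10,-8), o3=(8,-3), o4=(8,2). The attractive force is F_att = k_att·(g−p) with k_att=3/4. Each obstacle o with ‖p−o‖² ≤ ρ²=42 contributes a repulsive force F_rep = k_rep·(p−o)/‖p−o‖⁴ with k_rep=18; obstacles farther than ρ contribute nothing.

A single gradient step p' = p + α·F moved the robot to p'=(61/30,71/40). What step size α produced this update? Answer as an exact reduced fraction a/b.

α = 1/20

F_att = 3/4·(g−p) = 3/4·(1,-6) = (0.7500,-4.5000)
o1: d²=50 > ρ²=42 → inactive
o2: d²=164 > ρ²=42 → inactive
o3: d²=61 > ρ²=42 → inactive
o4: d²=36 ≤ ρ²=42; F_rep = 18·(-6,0)/36² = (-0.0833,0.0000)
F = F_att + ΣF_rep = (0.6667,-4.5000)
Δp = p'−p = (0.0333,-0.2250); α = Δx/Fx = (1/30) / (2/3) = 1/20
check: Δy/Fy = (-9/40) / (-9/2) = 1/20 ✓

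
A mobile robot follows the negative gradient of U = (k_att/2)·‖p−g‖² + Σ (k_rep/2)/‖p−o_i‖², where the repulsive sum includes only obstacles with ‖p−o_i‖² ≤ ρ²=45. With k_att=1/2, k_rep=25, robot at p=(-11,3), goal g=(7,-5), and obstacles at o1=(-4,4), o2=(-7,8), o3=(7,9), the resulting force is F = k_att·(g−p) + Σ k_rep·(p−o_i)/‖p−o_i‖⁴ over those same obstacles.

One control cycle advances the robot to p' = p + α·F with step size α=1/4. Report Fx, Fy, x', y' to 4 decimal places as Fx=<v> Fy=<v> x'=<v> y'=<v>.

F_att = 1/2·(g−p) = 1/2·(18,-8) = (9.0000,-4.0000)
o1: d²=50 > ρ²=45 → inactive
o2: d²=41 ≤ ρ²=45; F_rep = 25·(-4,-5)/41² = (-0.0595,-0.0744)
o3: d²=360 > ρ²=45 → inactive
F = F_att + ΣF_rep = (8.9405,-4.0744)
p' = p + 1/4·F = (-8.7649,1.9814)

Fx=8.9405 Fy=-4.0744 x'=-8.7649 y'=1.9814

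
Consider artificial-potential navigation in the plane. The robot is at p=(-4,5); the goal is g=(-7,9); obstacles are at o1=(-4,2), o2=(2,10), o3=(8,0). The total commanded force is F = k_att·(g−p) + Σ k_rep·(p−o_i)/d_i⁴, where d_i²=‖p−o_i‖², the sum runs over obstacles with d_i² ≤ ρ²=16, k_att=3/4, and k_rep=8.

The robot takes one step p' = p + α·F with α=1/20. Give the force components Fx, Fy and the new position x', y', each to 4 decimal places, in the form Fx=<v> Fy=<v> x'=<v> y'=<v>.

Fx=-2.2500 Fy=3.2963 x'=-4.1125 y'=5.1648

F_att = 3/4·(g−p) = 3/4·(-3,4) = (-2.2500,3.0000)
o1: d²=9 ≤ ρ²=16; F_rep = 8·(0,3)/9² = (0.0000,0.2963)
o2: d²=61 > ρ²=16 → inactive
o3: d²=169 > ρ²=16 → inactive
F = F_att + ΣF_rep = (-2.2500,3.2963)
p' = p + 1/20·F = (-4.1125,5.1648)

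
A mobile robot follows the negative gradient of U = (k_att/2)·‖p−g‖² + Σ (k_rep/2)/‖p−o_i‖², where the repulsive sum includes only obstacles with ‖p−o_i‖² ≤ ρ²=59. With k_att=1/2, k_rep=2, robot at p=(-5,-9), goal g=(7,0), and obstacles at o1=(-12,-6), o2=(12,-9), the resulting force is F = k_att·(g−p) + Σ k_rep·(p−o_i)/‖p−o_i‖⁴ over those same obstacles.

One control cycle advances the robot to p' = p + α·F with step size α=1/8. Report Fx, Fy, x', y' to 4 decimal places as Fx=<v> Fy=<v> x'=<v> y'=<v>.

Fx=6.0042 Fy=4.4982 x'=-4.2495 y'=-8.4377

F_att = 1/2·(g−p) = 1/2·(12,9) = (6.0000,4.5000)
o1: d²=58 ≤ ρ²=59; F_rep = 2·(7,-3)/58² = (0.0042,-0.0018)
o2: d²=289 > ρ²=59 → inactive
F = F_att + ΣF_rep = (6.0042,4.4982)
p' = p + 1/8·F = (-4.2495,-8.4377)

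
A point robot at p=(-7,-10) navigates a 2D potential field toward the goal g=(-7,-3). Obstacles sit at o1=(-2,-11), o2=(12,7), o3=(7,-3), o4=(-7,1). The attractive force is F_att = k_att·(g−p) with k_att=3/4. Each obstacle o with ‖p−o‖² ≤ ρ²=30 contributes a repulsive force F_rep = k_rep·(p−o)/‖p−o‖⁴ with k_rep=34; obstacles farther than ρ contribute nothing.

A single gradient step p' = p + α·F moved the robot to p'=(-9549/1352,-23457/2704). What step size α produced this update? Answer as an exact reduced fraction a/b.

α = 1/4

F_att = 3/4·(g−p) = 3/4·(0,7) = (0.0000,5.2500)
o1: d²=26 ≤ ρ²=30; F_rep = 34·(-5,1)/26² = (-0.2515,0.0503)
o2: d²=650 > ρ²=30 → inactive
o3: d²=245 > ρ²=30 → inactive
o4: d²=121 > ρ²=30 → inactive
F = F_att + ΣF_rep = (-0.2515,5.3003)
Δp = p'−p = (-0.0629,1.3251); α = Δx/Fx = (-85/1352) / (-85/338) = 1/4
check: Δy/Fy = (3583/2704) / (3583/676) = 1/4 ✓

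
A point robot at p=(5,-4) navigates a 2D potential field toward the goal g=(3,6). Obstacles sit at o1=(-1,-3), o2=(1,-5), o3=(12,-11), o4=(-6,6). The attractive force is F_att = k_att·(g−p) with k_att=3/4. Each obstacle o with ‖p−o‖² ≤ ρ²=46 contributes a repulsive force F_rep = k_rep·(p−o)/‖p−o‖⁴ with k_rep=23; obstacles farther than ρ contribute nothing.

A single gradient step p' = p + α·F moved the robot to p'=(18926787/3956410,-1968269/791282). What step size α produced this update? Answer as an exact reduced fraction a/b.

F_att = 3/4·(g−p) = 3/4·(-2,10) = (-1.5000,7.5000)
o1: d²=37 ≤ ρ²=46; F_rep = 23·(6,-1)/37² = (0.1008,-0.0168)
o2: d²=17 ≤ ρ²=46; F_rep = 23·(4,1)/17² = (0.3183,0.0796)
o3: d²=98 > ρ²=46 → inactive
o4: d²=221 > ρ²=46 → inactive
F = F_att + ΣF_rep = (-1.0809,7.5628)
Δp = p'−p = (-0.2162,1.5126); α = Δx/Fx = (-855263/3956410) / (-855263/791282) = 1/5
check: Δy/Fy = (1196859/791282) / (5984295/791282) = 1/5 ✓

α = 1/5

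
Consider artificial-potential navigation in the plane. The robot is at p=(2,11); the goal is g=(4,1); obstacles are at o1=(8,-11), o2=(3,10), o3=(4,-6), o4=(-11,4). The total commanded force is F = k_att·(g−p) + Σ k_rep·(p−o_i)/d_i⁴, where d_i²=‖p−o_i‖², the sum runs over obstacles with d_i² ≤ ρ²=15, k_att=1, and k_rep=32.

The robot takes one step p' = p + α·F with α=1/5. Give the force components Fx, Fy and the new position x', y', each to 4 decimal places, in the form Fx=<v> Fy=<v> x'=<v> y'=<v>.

Fx=-6.0000 Fy=-2.0000 x'=0.8000 y'=10.6000

F_att = 1·(g−p) = 1·(2,-10) = (2.0000,-10.0000)
o1: d²=520 > ρ²=15 → inactive
o2: d²=2 ≤ ρ²=15; F_rep = 32·(-1,1)/2² = (-8.0000,8.0000)
o3: d²=293 > ρ²=15 → inactive
o4: d²=218 > ρ²=15 → inactive
F = F_att + ΣF_rep = (-6.0000,-2.0000)
p' = p + 1/5·F = (0.8000,10.6000)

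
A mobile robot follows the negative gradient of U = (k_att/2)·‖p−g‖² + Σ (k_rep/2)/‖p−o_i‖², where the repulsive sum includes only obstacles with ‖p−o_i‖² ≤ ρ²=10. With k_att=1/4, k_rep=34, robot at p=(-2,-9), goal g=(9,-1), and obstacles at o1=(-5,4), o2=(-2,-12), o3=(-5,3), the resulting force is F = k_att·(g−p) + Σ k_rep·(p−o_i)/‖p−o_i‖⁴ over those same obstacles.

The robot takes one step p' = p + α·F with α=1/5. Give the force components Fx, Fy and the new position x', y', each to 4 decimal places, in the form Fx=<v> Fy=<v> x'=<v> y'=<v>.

Fx=2.7500 Fy=3.2593 x'=-1.4500 y'=-8.3481

F_att = 1/4·(g−p) = 1/4·(11,8) = (2.7500,2.0000)
o1: d²=178 > ρ²=10 → inactive
o2: d²=9 ≤ ρ²=10; F_rep = 34·(0,3)/9² = (0.0000,1.2593)
o3: d²=153 > ρ²=10 → inactive
F = F_att + ΣF_rep = (2.7500,3.2593)
p' = p + 1/5·F = (-1.4500,-8.3481)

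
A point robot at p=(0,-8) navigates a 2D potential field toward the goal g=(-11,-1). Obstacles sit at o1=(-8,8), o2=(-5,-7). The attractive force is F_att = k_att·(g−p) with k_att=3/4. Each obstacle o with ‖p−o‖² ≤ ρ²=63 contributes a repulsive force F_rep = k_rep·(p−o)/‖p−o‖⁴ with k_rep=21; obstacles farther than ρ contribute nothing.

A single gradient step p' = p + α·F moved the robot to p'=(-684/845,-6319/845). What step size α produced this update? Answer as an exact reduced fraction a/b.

α = 1/10

F_att = 3/4·(g−p) = 3/4·(-11,7) = (-8.2500,5.2500)
o1: d²=320 > ρ²=63 → inactive
o2: d²=26 ≤ ρ²=63; F_rep = 21·(5,-1)/26² = (0.1553,-0.0311)
F = F_att + ΣF_rep = (-8.0947,5.2189)
Δp = p'−p = (-0.8095,0.5219); α = Δx/Fx = (-684/845) / (-1368/169) = 1/10
check: Δy/Fy = (441/845) / (882/169) = 1/10 ✓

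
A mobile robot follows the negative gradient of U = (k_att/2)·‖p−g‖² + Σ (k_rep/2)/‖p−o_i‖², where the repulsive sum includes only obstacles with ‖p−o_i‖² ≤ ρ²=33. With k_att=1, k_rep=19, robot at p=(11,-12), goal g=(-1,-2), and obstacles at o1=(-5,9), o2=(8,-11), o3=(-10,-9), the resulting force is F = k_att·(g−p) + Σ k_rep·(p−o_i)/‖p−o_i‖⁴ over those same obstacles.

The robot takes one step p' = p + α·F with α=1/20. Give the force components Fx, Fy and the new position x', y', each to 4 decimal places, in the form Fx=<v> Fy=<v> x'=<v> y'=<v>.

Fx=-11.4300 Fy=9.8100 x'=10.4285 y'=-11.5095

F_att = 1·(g−p) = 1·(-12,10) = (-12.0000,10.0000)
o1: d²=697 > ρ²=33 → inactive
o2: d²=10 ≤ ρ²=33; F_rep = 19·(3,-1)/10² = (0.5700,-0.1900)
o3: d²=450 > ρ²=33 → inactive
F = F_att + ΣF_rep = (-11.4300,9.8100)
p' = p + 1/20·F = (10.4285,-11.5095)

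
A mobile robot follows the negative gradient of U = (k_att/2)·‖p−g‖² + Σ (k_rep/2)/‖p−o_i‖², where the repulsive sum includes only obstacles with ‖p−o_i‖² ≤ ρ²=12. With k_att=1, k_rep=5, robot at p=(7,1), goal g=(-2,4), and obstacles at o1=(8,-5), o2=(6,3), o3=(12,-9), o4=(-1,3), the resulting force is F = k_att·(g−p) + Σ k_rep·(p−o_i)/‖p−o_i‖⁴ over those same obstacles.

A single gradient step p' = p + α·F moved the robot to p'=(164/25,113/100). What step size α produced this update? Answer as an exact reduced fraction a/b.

F_att = 1·(g−p) = 1·(-9,3) = (-9.0000,3.0000)
o1: d²=37 > ρ²=12 → inactive
o2: d²=5 ≤ ρ²=12; F_rep = 5·(1,-2)/5² = (0.2000,-0.4000)
o3: d²=125 > ρ²=12 → inactive
o4: d²=68 > ρ²=12 → inactive
F = F_att + ΣF_rep = (-8.8000,2.6000)
Δp = p'−p = (-0.4400,0.1300); α = Δx/Fx = (-11/25) / (-44/5) = 1/20
check: Δy/Fy = (13/100) / (13/5) = 1/20 ✓

α = 1/20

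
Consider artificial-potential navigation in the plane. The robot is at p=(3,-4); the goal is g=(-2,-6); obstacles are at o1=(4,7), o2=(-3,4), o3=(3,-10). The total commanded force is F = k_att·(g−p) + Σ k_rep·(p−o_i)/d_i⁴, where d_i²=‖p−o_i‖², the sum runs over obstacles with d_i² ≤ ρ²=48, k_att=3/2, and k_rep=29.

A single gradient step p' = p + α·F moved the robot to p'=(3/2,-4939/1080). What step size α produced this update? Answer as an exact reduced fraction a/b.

α = 1/5

F_att = 3/2·(g−p) = 3/2·(-5,-2) = (-7.5000,-3.0000)
o1: d²=122 > ρ²=48 → inactive
o2: d²=100 > ρ²=48 → inactive
o3: d²=36 ≤ ρ²=48; F_rep = 29·(0,6)/36² = (0.0000,0.1343)
F = F_att + ΣF_rep = (-7.5000,-2.8657)
Δp = p'−p = (-1.5000,-0.5731); α = Δx/Fx = (-3/2) / (-15/2) = 1/5
check: Δy/Fy = (-619/1080) / (-619/216) = 1/5 ✓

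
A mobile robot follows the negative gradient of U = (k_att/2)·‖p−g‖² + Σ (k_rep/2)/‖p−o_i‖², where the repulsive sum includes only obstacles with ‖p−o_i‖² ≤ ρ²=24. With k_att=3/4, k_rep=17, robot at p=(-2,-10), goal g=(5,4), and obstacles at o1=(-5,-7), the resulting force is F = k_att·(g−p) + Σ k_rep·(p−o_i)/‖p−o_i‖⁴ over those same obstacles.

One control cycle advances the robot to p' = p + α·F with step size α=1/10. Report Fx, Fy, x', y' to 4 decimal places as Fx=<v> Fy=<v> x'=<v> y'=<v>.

Fx=5.4074 Fy=10.3426 x'=-1.4593 y'=-8.9657

F_att = 3/4·(g−p) = 3/4·(7,14) = (5.2500,10.5000)
o1: d²=18 ≤ ρ²=24; F_rep = 17·(3,-3)/18² = (0.1574,-0.1574)
F = F_att + ΣF_rep = (5.4074,10.3426)
p' = p + 1/10·F = (-1.4593,-8.9657)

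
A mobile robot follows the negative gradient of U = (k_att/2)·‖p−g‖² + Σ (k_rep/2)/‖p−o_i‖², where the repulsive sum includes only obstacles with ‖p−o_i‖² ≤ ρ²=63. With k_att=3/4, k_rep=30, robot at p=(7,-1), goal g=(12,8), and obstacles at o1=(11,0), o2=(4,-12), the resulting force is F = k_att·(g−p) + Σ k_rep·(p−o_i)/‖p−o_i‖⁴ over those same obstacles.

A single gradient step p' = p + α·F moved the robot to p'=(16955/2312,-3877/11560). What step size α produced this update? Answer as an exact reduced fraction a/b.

α = 1/10

F_att = 3/4·(g−p) = 3/4·(5,9) = (3.7500,6.7500)
o1: d²=17 ≤ ρ²=63; F_rep = 30·(-4,-1)/17² = (-0.4152,-0.1038)
o2: d²=130 > ρ²=63 → inactive
F = F_att + ΣF_rep = (3.3348,6.6462)
Δp = p'−p = (0.3335,0.6646); α = Δx/Fx = (771/2312) / (3855/1156) = 1/10
check: Δy/Fy = (7683/11560) / (7683/1156) = 1/10 ✓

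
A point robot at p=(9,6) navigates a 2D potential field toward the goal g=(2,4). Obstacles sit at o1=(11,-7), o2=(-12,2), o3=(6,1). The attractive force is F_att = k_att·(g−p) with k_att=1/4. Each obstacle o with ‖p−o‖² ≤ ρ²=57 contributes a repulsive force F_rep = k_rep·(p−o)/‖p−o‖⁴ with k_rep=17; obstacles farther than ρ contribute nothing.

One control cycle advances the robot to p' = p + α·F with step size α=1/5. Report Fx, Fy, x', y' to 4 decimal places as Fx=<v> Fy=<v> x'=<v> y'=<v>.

Fx=-1.7059 Fy=-0.4265 x'=8.6588 y'=5.9147

F_att = 1/4·(g−p) = 1/4·(-7,-2) = (-1.7500,-0.5000)
o1: d²=173 > ρ²=57 → inactive
o2: d²=457 > ρ²=57 → inactive
o3: d²=34 ≤ ρ²=57; F_rep = 17·(3,5)/34² = (0.0441,0.0735)
F = F_att + ΣF_rep = (-1.7059,-0.4265)
p' = p + 1/5·F = (8.6588,5.9147)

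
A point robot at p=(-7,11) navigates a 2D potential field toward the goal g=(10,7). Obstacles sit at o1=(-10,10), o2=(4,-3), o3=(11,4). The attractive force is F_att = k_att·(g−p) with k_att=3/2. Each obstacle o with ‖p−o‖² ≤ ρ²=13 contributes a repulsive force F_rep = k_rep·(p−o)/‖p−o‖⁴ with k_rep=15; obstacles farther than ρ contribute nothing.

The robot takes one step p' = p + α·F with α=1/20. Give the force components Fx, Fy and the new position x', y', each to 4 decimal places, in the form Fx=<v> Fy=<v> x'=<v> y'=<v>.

Fx=25.9500 Fy=-5.8500 x'=-5.7025 y'=10.7075

F_att = 3/2·(g−p) = 3/2·(17,-4) = (25.5000,-6.0000)
o1: d²=10 ≤ ρ²=13; F_rep = 15·(3,1)/10² = (0.4500,0.1500)
o2: d²=317 > ρ²=13 → inactive
o3: d²=373 > ρ²=13 → inactive
F = F_att + ΣF_rep = (25.9500,-5.8500)
p' = p + 1/20·F = (-5.7025,10.7075)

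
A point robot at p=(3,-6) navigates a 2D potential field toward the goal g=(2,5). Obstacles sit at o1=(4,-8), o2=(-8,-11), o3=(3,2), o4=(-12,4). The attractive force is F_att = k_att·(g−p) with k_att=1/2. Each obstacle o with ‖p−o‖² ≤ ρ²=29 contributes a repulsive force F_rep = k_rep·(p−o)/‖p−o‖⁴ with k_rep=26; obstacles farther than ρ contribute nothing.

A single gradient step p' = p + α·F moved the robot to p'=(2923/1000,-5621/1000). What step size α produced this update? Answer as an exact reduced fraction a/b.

F_att = 1/2·(g−p) = 1/2·(-1,11) = (-0.5000,5.5000)
o1: d²=5 ≤ ρ²=29; F_rep = 26·(-1,2)/5² = (-1.0400,2.0800)
o2: d²=146 > ρ²=29 → inactive
o3: d²=64 > ρ²=29 → inactive
o4: d²=325 > ρ²=29 → inactive
F = F_att + ΣF_rep = (-1.5400,7.5800)
Δp = p'−p = (-0.0770,0.3790); α = Δx/Fx = (-77/1000) / (-77/50) = 1/20
check: Δy/Fy = (379/1000) / (379/50) = 1/20 ✓

α = 1/20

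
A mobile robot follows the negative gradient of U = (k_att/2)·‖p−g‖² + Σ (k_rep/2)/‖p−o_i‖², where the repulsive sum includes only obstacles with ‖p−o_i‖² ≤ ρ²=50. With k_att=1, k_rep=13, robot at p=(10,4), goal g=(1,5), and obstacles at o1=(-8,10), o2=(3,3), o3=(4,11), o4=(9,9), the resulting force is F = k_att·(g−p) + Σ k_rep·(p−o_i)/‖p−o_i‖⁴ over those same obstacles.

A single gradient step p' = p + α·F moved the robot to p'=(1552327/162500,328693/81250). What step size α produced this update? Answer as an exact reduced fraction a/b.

α = 1/20

F_att = 1·(g−p) = 1·(-9,1) = (-9.0000,1.0000)
o1: d²=360 > ρ²=50 → inactive
o2: d²=50 ≤ ρ²=50; F_rep = 13·(7,1)/50² = (0.0364,0.0052)
o3: d²=85 > ρ²=50 → inactive
o4: d²=26 ≤ ρ²=50; F_rep = 13·(1,-5)/26² = (0.0192,-0.0962)
F = F_att + ΣF_rep = (-8.9444,0.9090)
Δp = p'−p = (-0.4472,0.0455); α = Δx/Fx = (-72673/162500) / (-72673/8125) = 1/20
check: Δy/Fy = (3693/81250) / (7386/8125) = 1/20 ✓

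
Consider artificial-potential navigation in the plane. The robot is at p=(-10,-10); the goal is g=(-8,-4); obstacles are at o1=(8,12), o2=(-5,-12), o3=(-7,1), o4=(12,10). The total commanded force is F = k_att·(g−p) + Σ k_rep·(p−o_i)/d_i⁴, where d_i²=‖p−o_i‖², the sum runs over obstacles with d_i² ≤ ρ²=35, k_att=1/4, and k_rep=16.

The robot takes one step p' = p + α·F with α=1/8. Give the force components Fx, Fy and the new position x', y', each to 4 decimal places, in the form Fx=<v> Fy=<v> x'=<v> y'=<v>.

F_att = 1/4·(g−p) = 1/4·(2,6) = (0.5000,1.5000)
o1: d²=808 > ρ²=35 → inactive
o2: d²=29 ≤ ρ²=35; F_rep = 16·(-5,2)/29² = (-0.0951,0.0380)
o3: d²=130 > ρ²=35 → inactive
o4: d²=884 > ρ²=35 → inactive
F = F_att + ΣF_rep = (0.4049,1.5380)
p' = p + 1/8·F = (-9.9494,-9.8077)

Fx=0.4049 Fy=1.5380 x'=-9.9494 y'=-9.8077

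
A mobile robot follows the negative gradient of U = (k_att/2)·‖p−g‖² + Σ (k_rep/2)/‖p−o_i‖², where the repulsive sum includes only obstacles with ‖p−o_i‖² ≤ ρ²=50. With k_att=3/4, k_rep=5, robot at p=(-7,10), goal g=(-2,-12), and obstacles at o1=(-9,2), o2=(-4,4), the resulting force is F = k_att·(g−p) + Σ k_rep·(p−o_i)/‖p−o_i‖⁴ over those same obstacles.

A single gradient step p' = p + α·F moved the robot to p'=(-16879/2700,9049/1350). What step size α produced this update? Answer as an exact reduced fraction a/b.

α = 1/5

F_att = 3/4·(g−p) = 3/4·(5,-22) = (3.7500,-16.5000)
o1: d²=68 > ρ²=50 → inactive
o2: d²=45 ≤ ρ²=50; F_rep = 5·(-3,6)/45² = (-0.0074,0.0148)
F = F_att + ΣF_rep = (3.7426,-16.4852)
Δp = p'−p = (0.7485,-3.2970); α = Δx/Fx = (2021/2700) / (2021/540) = 1/5
check: Δy/Fy = (-4451/1350) / (-4451/270) = 1/5 ✓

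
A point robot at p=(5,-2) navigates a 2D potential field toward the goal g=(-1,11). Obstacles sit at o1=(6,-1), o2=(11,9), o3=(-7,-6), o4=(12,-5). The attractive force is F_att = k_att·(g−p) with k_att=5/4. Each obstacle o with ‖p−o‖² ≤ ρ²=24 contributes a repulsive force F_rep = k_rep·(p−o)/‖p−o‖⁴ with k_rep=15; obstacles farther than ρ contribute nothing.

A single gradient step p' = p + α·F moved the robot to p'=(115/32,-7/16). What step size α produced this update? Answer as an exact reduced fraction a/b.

F_att = 5/4·(g−p) = 5/4·(-6,13) = (-7.5000,16.2500)
o1: d²=2 ≤ ρ²=24; F_rep = 15·(-1,-1)/2² = (-3.7500,-3.7500)
o2: d²=157 > ρ²=24 → inactive
o3: d²=160 > ρ²=24 → inactive
o4: d²=58 > ρ²=24 → inactive
F = F_att + ΣF_rep = (-11.2500,12.5000)
Δp = p'−p = (-1.4062,1.5625); α = Δx/Fx = (-45/32) / (-45/4) = 1/8
check: Δy/Fy = (25/16) / (25/2) = 1/8 ✓

α = 1/8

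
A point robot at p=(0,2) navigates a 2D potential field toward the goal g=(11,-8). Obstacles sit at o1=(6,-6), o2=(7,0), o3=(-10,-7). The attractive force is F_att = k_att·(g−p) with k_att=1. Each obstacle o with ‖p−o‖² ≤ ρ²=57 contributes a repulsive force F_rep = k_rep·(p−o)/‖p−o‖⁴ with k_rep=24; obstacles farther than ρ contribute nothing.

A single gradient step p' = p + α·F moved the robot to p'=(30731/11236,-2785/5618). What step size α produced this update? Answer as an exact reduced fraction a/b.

F_att = 1·(g−p) = 1·(11,-10) = (11.0000,-10.0000)
o1: d²=100 > ρ²=57 → inactive
o2: d²=53 ≤ ρ²=57; F_rep = 24·(-7,2)/53² = (-0.0598,0.0171)
o3: d²=181 > ρ²=57 → inactive
F = F_att + ΣF_rep = (10.9402,-9.9829)
Δp = p'−p = (2.7350,-2.4957); α = Δx/Fx = (30731/11236) / (30731/2809) = 1/4
check: Δy/Fy = (-14021/5618) / (-28042/2809) = 1/4 ✓

α = 1/4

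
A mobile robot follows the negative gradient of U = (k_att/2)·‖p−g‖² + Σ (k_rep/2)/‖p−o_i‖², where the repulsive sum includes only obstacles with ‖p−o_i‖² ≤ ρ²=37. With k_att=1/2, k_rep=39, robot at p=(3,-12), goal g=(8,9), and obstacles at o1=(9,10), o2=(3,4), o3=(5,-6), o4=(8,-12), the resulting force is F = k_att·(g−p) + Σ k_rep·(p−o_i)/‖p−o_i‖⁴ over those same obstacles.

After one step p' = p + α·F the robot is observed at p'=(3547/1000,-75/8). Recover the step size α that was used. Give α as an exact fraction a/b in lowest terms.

F_att = 1/2·(g−p) = 1/2·(5,21) = (2.5000,10.5000)
o1: d²=520 > ρ²=37 → inactive
o2: d²=256 > ρ²=37 → inactive
o3: d²=40 > ρ²=37 → inactive
o4: d²=25 ≤ ρ²=37; F_rep = 39·(-5,0)/25² = (-0.3120,0.0000)
F = F_att + ΣF_rep = (2.1880,10.5000)
Δp = p'−p = (0.5470,2.6250); α = Δx/Fx = (547/1000) / (547/250) = 1/4
check: Δy/Fy = (21/8) / (21/2) = 1/4 ✓

α = 1/4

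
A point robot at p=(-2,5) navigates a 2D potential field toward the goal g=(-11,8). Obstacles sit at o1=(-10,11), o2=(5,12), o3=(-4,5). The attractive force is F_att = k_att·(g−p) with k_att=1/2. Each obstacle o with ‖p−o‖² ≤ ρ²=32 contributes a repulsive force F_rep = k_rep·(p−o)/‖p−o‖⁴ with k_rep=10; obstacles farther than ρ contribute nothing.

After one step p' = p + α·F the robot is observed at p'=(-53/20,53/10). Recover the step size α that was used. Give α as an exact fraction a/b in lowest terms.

α = 1/5

F_att = 1/2·(g−p) = 1/2·(-9,3) = (-4.5000,1.5000)
o1: d²=100 > ρ²=32 → inactive
o2: d²=98 > ρ²=32 → inactive
o3: d²=4 ≤ ρ²=32; F_rep = 10·(2,0)/4² = (1.2500,0.0000)
F = F_att + ΣF_rep = (-3.2500,1.5000)
Δp = p'−p = (-0.6500,0.3000); α = Δx/Fx = (-13/20) / (-13/4) = 1/5
check: Δy/Fy = (3/10) / (3/2) = 1/5 ✓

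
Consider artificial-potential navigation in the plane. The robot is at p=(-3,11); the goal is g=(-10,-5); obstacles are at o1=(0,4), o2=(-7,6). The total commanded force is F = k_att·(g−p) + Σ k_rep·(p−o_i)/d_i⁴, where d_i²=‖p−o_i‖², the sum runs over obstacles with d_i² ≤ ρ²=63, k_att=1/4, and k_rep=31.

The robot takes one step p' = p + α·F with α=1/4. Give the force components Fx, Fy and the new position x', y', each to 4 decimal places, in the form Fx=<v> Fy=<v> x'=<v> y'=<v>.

Fx=-1.7039 Fy=-3.8433 x'=-3.4260 y'=10.0392

F_att = 1/4·(g−p) = 1/4·(-7,-16) = (-1.7500,-4.0000)
o1: d²=58 ≤ ρ²=63; F_rep = 31·(-3,7)/58² = (-0.0276,0.0645)
o2: d²=41 ≤ ρ²=63; F_rep = 31·(4,5)/41² = (0.0738,0.0922)
F = F_att + ΣF_rep = (-1.7039,-3.8433)
p' = p + 1/4·F = (-3.4260,10.0392)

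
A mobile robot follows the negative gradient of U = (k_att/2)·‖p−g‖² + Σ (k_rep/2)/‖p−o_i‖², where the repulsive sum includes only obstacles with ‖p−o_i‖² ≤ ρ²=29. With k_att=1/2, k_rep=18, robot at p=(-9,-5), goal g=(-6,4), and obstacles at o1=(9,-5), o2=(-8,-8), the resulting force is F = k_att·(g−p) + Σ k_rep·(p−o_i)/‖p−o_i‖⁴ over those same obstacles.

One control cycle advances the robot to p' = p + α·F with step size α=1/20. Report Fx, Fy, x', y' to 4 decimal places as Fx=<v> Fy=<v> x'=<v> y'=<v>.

Fx=1.3200 Fy=5.0400 x'=-8.9340 y'=-4.7480

F_att = 1/2·(g−p) = 1/2·(3,9) = (1.5000,4.5000)
o1: d²=324 > ρ²=29 → inactive
o2: d²=10 ≤ ρ²=29; F_rep = 18·(-1,3)/10² = (-0.1800,0.5400)
F = F_att + ΣF_rep = (1.3200,5.0400)
p' = p + 1/20·F = (-8.9340,-4.7480)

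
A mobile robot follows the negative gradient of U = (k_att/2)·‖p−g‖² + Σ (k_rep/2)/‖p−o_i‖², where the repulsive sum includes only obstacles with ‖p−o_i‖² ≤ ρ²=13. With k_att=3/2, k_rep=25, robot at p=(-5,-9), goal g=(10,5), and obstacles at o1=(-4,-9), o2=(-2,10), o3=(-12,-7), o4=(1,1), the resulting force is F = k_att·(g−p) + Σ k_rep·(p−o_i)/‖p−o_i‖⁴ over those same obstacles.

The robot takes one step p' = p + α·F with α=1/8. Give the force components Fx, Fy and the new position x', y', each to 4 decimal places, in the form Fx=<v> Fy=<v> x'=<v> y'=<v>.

F_att = 3/2·(g−p) = 3/2·(15,14) = (22.5000,21.0000)
o1: d²=1 ≤ ρ²=13; F_rep = 25·(-1,0)/1² = (-25.0000,0.0000)
o2: d²=370 > ρ²=13 → inactive
o3: d²=53 > ρ²=13 → inactive
o4: d²=136 > ρ²=13 → inactive
F = F_att + ΣF_rep = (-2.5000,21.0000)
p' = p + 1/8·F = (-5.3125,-6.3750)

Fx=-2.5000 Fy=21.0000 x'=-5.3125 y'=-6.3750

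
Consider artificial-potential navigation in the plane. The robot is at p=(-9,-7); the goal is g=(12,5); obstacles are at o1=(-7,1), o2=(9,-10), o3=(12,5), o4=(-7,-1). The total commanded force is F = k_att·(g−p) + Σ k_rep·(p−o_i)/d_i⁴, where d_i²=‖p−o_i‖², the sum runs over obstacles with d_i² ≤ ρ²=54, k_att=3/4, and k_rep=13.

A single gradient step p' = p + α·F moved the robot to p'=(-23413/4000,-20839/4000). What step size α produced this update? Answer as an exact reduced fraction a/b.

α = 1/5

F_att = 3/4·(g−p) = 3/4·(21,12) = (15.7500,9.0000)
o1: d²=68 > ρ²=54 → inactive
o2: d²=333 > ρ²=54 → inactive
o3: d²=585 > ρ²=54 → inactive
o4: d²=40 ≤ ρ²=54; F_rep = 13·(-2,-6)/40² = (-0.0163,-0.0488)
F = F_att + ΣF_rep = (15.7338,8.9512)
Δp = p'−p = (3.1467,1.7902); α = Δx/Fx = (12587/4000) / (12587/800) = 1/5
check: Δy/Fy = (7161/4000) / (7161/800) = 1/5 ✓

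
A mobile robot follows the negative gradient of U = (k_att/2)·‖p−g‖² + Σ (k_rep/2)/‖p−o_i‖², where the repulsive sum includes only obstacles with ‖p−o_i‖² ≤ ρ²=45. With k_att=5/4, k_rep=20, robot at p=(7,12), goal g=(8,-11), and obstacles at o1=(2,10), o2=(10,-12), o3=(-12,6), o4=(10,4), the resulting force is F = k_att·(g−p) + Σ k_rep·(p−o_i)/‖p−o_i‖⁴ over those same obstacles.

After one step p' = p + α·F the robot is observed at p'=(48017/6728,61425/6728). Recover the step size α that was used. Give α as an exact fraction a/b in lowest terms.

α = 1/10

F_att = 5/4·(g−p) = 5/4·(1,-23) = (1.2500,-28.7500)
o1: d²=29 ≤ ρ²=45; F_rep = 20·(5,2)/29² = (0.1189,0.0476)
o2: d²=585 > ρ²=45 → inactive
o3: d²=397 > ρ²=45 → inactive
o4: d²=73 > ρ²=45 → inactive
F = F_att + ΣF_rep = (1.3689,-28.7024)
Δp = p'−p = (0.1369,-2.8702); α = Δx/Fx = (921/6728) / (4605/3364) = 1/10
check: Δy/Fy = (-19311/6728) / (-96555/3364) = 1/10 ✓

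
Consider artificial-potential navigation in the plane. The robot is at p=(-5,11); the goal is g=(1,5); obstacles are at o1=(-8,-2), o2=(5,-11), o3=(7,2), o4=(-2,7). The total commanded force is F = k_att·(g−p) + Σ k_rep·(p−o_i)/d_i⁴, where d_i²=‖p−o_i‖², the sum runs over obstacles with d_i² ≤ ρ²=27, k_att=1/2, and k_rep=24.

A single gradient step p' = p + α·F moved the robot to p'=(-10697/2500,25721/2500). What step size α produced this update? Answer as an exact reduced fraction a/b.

F_att = 1/2·(g−p) = 1/2·(6,-6) = (3.0000,-3.0000)
o1: d²=178 > ρ²=27 → inactive
o2: d²=584 > ρ²=27 → inactive
o3: d²=225 > ρ²=27 → inactive
o4: d²=25 ≤ ρ²=27; F_rep = 24·(-3,4)/25² = (-0.1152,0.1536)
F = F_att + ΣF_rep = (2.8848,-2.8464)
Δp = p'−p = (0.7212,-0.7116); α = Δx/Fx = (1803/2500) / (1803/625) = 1/4
check: Δy/Fy = (-1779/2500) / (-1779/625) = 1/4 ✓

α = 1/4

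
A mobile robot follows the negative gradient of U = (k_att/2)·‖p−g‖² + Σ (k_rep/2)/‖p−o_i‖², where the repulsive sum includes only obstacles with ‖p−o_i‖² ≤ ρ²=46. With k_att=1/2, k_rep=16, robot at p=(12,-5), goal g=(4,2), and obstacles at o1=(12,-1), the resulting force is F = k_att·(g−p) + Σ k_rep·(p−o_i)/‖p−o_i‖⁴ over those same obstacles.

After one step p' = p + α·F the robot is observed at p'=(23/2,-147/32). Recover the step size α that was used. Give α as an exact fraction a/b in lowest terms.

α = 1/8

F_att = 1/2·(g−p) = 1/2·(-8,7) = (-4.0000,3.5000)
o1: d²=16 ≤ ρ²=46; F_rep = 16·(0,-4)/16² = (0.0000,-0.2500)
F = F_att + ΣF_rep = (-4.0000,3.2500)
Δp = p'−p = (-0.5000,0.4062); α = Δx/Fx = (-1/2) / (-4) = 1/8
check: Δy/Fy = (13/32) / (13/4) = 1/8 ✓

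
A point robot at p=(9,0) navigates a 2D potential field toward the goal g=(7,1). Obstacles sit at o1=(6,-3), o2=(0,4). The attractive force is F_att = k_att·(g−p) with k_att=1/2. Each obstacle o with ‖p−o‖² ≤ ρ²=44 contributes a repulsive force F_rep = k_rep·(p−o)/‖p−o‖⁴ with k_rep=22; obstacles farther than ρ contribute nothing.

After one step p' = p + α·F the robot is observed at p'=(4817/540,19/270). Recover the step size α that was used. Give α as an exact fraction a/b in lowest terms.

F_att = 1/2·(g−p) = 1/2·(-2,1) = (-1.0000,0.5000)
o1: d²=18 ≤ ρ²=44; F_rep = 22·(3,3)/18² = (0.2037,0.2037)
o2: d²=97 > ρ²=44 → inactive
F = F_att + ΣF_rep = (-0.7963,0.7037)
Δp = p'−p = (-0.0796,0.0704); α = Δx/Fx = (-43/540) / (-43/54) = 1/10
check: Δy/Fy = (19/270) / (19/27) = 1/10 ✓

α = 1/10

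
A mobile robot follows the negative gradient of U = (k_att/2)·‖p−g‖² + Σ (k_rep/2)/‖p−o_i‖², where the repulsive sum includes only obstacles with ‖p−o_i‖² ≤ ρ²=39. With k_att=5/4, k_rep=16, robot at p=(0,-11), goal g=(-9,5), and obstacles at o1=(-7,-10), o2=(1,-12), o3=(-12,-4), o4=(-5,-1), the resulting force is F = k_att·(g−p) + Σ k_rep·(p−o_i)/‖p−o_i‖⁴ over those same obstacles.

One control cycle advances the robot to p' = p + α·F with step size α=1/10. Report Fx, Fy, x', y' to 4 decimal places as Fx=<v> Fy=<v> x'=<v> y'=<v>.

F_att = 5/4·(g−p) = 5/4·(-9,16) = (-11.2500,20.0000)
o1: d²=50 > ρ²=39 → inactive
o2: d²=2 ≤ ρ²=39; F_rep = 16·(-1,1)/2² = (-4.0000,4.0000)
o3: d²=193 > ρ²=39 → inactive
o4: d²=125 > ρ²=39 → inactive
F = F_att + ΣF_rep = (-15.2500,24.0000)
p' = p + 1/10·F = (-1.5250,-8.6000)

Fx=-15.2500 Fy=24.0000 x'=-1.5250 y'=-8.6000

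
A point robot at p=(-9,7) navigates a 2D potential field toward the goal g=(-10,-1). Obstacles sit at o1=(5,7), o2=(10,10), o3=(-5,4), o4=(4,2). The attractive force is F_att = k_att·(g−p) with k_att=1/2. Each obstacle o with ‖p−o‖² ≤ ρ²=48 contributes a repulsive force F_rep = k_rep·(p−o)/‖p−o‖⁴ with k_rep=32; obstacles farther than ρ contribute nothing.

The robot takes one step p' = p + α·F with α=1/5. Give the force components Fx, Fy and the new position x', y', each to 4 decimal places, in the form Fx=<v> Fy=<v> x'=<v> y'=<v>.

Fx=-0.7048 Fy=-3.8464 x'=-9.1410 y'=6.2307

F_att = 1/2·(g−p) = 1/2·(-1,-8) = (-0.5000,-4.0000)
o1: d²=196 > ρ²=48 → inactive
o2: d²=370 > ρ²=48 → inactive
o3: d²=25 ≤ ρ²=48; F_rep = 32·(-4,3)/25² = (-0.2048,0.1536)
o4: d²=194 > ρ²=48 → inactive
F = F_att + ΣF_rep = (-0.7048,-3.8464)
p' = p + 1/5·F = (-9.1410,6.2307)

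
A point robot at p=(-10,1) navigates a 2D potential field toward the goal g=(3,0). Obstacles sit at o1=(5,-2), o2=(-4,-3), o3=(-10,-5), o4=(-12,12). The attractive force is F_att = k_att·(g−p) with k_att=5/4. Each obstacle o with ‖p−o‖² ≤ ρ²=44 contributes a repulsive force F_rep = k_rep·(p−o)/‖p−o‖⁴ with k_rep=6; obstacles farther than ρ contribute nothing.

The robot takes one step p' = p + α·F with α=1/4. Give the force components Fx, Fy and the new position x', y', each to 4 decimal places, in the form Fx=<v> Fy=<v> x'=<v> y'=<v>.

Fx=16.2500 Fy=-1.2222 x'=-5.9375 y'=0.6944

F_att = 5/4·(g−p) = 5/4·(13,-1) = (16.2500,-1.2500)
o1: d²=234 > ρ²=44 → inactive
o2: d²=52 > ρ²=44 → inactive
o3: d²=36 ≤ ρ²=44; F_rep = 6·(0,6)/36² = (0.0000,0.0278)
o4: d²=125 > ρ²=44 → inactive
F = F_att + ΣF_rep = (16.2500,-1.2222)
p' = p + 1/4·F = (-5.9375,0.6944)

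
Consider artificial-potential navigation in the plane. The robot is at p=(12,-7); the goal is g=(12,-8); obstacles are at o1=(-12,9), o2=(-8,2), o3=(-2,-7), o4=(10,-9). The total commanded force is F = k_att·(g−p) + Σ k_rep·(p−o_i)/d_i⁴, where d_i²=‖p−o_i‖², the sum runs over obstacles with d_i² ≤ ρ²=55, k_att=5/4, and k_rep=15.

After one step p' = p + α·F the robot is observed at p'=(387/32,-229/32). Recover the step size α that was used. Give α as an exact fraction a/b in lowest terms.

α = 1/5

F_att = 5/4·(g−p) = 5/4·(0,-1) = (0.0000,-1.2500)
o1: d²=832 > ρ²=55 → inactive
o2: d²=481 > ρ²=55 → inactive
o3: d²=196 > ρ²=55 → inactive
o4: d²=8 ≤ ρ²=55; F_rep = 15·(2,2)/8² = (0.4688,0.4688)
F = F_att + ΣF_rep = (0.4688,-0.7812)
Δp = p'−p = (0.0938,-0.1562); α = Δx/Fx = (3/32) / (15/32) = 1/5
check: Δy/Fy = (-5/32) / (-25/32) = 1/5 ✓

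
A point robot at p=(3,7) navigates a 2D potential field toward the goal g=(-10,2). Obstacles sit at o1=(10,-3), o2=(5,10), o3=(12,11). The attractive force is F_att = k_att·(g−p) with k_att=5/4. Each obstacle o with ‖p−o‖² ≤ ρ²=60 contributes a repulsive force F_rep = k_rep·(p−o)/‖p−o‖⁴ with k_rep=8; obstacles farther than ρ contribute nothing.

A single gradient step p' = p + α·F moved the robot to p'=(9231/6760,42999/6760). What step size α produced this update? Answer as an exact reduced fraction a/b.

F_att = 5/4·(g−p) = 5/4·(-13,-5) = (-16.2500,-6.2500)
o1: d²=149 > ρ²=60 → inactive
o2: d²=13 ≤ ρ²=60; F_rep = 8·(-2,-3)/13² = (-0.0947,-0.1420)
o3: d²=97 > ρ²=60 → inactive
F = F_att + ΣF_rep = (-16.3447,-6.3920)
Δp = p'−p = (-1.6345,-0.6392); α = Δx/Fx = (-11049/6760) / (-11049/676) = 1/10
check: Δy/Fy = (-4321/6760) / (-4321/676) = 1/10 ✓

α = 1/10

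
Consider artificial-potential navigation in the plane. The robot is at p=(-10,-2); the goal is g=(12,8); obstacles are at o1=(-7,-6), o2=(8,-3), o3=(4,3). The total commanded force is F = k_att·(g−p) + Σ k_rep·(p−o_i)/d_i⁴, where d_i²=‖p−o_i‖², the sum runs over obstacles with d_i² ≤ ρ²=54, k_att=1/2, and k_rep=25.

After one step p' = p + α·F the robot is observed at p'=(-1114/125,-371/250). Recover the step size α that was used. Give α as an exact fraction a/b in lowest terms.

F_att = 1/2·(g−p) = 1/2·(22,10) = (11.0000,5.0000)
o1: d²=25 ≤ ρ²=54; F_rep = 25·(-3,4)/25² = (-0.1200,0.1600)
o2: d²=325 > ρ²=54 → inactive
o3: d²=221 > ρ²=54 → inactive
F = F_att + ΣF_rep = (10.8800,5.1600)
Δp = p'−p = (1.0880,0.5160); α = Δx/Fx = (136/125) / (272/25) = 1/10
check: Δy/Fy = (129/250) / (129/25) = 1/10 ✓

α = 1/10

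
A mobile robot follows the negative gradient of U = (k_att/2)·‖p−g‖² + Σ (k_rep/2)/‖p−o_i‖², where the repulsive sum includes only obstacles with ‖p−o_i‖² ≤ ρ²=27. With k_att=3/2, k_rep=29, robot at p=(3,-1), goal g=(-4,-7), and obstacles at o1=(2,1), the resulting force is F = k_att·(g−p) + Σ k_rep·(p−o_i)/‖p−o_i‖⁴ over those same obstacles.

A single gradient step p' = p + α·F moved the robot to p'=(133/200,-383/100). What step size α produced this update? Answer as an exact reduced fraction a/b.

α = 1/4

F_att = 3/2·(g−p) = 3/2·(-7,-6) = (-10.5000,-9.0000)
o1: d²=5 ≤ ρ²=27; F_rep = 29·(1,-2)/5² = (1.1600,-2.3200)
F = F_att + ΣF_rep = (-9.3400,-11.3200)
Δp = p'−p = (-2.3350,-2.8300); α = Δx/Fx = (-467/200) / (-467/50) = 1/4
check: Δy/Fy = (-283/100) / (-283/25) = 1/4 ✓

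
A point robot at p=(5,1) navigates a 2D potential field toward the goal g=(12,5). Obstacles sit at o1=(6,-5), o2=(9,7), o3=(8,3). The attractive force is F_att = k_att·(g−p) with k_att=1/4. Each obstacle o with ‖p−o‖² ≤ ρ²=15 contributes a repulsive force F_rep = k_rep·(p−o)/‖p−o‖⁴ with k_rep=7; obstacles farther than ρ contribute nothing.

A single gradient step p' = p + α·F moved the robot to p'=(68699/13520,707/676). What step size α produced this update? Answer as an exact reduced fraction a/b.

α = 1/20

F_att = 1/4·(g−p) = 1/4·(7,4) = (1.7500,1.0000)
o1: d²=37 > ρ²=15 → inactive
o2: d²=52 > ρ²=15 → inactive
o3: d²=13 ≤ ρ²=15; F_rep = 7·(-3,-2)/13² = (-0.1243,-0.0828)
F = F_att + ΣF_rep = (1.6257,0.9172)
Δp = p'−p = (0.0813,0.0459); α = Δx/Fx = (1099/13520) / (1099/676) = 1/20
check: Δy/Fy = (31/676) / (155/169) = 1/20 ✓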